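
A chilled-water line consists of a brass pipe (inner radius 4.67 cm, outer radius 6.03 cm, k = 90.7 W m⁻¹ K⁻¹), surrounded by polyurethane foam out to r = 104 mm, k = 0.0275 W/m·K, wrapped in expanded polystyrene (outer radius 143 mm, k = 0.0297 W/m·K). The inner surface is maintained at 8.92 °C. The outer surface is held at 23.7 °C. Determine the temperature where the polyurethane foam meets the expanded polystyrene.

T = 18.5 °C

Resistance network (inner→outer):
  R'_brass = ln(0.0603/0.0467)/(2πk) = 0.2556/(2π·90.7) = 4.485×10^-4 m·K/W
  R'_polyurethane foam = ln(0.104/0.0603)/(2πk) = 0.5451/(2π·0.0275) = 3.155 m·K/W
  R'_expanded polystyrene = ln(0.143/0.104)/(2πk) = 0.3185/(2π·0.0297) = 1.707 m·K/W
ΣR = 4.485×10^-4 + 3.155 + 1.707 = 4.862 m·K/W
Q' = ΔT/ΣR = (8.92 °C − 23.7 °C)/4.862 = -3.040 W/m
From the inner boundary to the polyurethane foam/expanded polystyrene interface, ΣR_partial = 3.155 m·K/W.
T_interface = T_in − Q'·ΣR_partial = 8.92 °C − (-3.040)(3.155) = 18.5 °C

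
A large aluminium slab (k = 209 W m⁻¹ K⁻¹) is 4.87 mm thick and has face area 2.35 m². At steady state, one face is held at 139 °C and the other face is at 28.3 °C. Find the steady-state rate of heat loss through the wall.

Q = 11200 kW

Q = kA·ΔT/L = 209 × 2.35 × |139 °C − 28.3 °C| / 0.00487 = 1.12×10^7 W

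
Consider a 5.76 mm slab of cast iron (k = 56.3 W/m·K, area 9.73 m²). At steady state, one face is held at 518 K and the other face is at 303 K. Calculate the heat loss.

Q = kA·ΔT/L = 56.3 × 9.73 × |518 K − 303 K| / 0.00576 = 2.04×10^7 W

Q = 2.04×10^7 W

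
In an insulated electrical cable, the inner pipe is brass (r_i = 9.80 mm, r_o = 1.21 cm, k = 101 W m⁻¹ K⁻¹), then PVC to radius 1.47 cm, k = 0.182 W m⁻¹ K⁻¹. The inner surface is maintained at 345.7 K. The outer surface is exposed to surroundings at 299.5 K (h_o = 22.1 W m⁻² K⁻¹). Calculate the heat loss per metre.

Q' = 70.0 W/m

Series thermal resistances, inner to outer:
  R'_brass = ln(0.0121/0.00980)/(2πk) = 0.2108/(2π·101) = 3.322×10^-4 m·K/W
  R'_PVC = ln(0.0147/0.0121)/(2πk) = 0.1946/(2π·0.182) = 0.1702 m·K/W
  R'_conv,out = 1/(2πr h) = 1/(2π·0.0147·22.1) = 0.4899 m·K/W
ΣR = 3.322×10^-4 + 0.1702 + 0.4899 = 0.6604 m·K/W
Q' = ΔT/ΣR = (345.7 K − 299.5 K)/0.6604 = 70.0 W/m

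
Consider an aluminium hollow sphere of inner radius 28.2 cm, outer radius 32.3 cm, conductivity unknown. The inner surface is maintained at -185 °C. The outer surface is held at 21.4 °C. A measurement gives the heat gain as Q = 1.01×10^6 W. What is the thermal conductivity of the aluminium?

k = 175 W/m·K

ΣR = ΔT/Q = |-185 − 21.4|/1.01×10^6 = 2.044×10^-4 K/W
(1/r₁−1/r₂)/(4πk) = 2.044×10^-4 ⇒ k = 0.4501/(4π·2.044×10^-4) = 175 W/m·K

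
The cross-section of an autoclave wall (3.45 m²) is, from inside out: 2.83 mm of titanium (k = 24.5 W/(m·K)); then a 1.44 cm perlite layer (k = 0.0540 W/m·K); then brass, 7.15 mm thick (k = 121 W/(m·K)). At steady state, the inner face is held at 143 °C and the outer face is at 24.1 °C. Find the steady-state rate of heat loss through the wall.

Resistance network (inner→outer):
  R_titanium = L/(kA) = 0.00283/(24.5·3.45) = 3.348×10^-5 K/W
  R_perlite = L/(kA) = 0.0144/(0.0540·3.45) = 0.07729 K/W
  R_brass = L/(kA) = 0.00715/(121·3.45) = 1.713×10^-5 K/W
ΣR = 3.348×10^-5 + 0.07729 + 1.713×10^-5 = 0.07734 K/W
Q = ΔT/ΣR = (143 °C − 24.1 °C)/0.07734 = 1540 W

Q = 1540 W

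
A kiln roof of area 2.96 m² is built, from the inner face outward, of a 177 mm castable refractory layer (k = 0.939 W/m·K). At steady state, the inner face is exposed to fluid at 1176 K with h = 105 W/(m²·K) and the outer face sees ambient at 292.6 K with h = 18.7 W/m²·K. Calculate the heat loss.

Resistance network (inner→outer):
  R_conv,in = 1/(hA) = 1/(105·2.96) = 0.003218 K/W
  R_castable refractory = L/(kA) = 0.177/(0.939·2.96) = 0.06368 K/W
  R_conv,out = 1/(hA) = 1/(18.7·2.96) = 0.01807 K/W
ΣR = 0.003218 + 0.06368 + 0.01807 = 0.08497 K/W
Q = ΔT/ΣR = (1176 K − 292.6 K)/0.08497 = 10400 W

Q = 10.4 kW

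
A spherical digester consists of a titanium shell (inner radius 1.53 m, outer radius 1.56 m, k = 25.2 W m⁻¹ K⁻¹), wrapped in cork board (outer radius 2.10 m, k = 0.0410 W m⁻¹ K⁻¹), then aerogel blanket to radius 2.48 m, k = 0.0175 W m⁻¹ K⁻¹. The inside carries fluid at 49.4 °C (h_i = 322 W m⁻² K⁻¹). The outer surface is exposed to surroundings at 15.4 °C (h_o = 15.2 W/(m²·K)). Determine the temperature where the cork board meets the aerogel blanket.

T = 32.7 °C

Resistance network (inner→outer):
  R_conv,in = 1/(4πr²h) = 1/(4π·1.53²·322) = 1.056×10^-4 K/W
  R_titanium = (1/1.53 − 1/1.56)/(4πk) = 0.01257/(4π·25.2) = 3.969×10^-5 K/W
  R_cork board = (1/1.56 − 1/2.10)/(4πk) = 0.1648/(4π·0.0410) = 0.3199 K/W
  R_aerogel blanket = (1/2.10 − 1/2.48)/(4πk) = 0.07296/(4π·0.0175) = 0.3318 K/W
  R_conv,out = 1/(4πr²h) = 1/(4π·2.48²·15.2) = 8.512×10^-4 K/W
ΣR = 1.056×10^-4 + 3.969×10^-5 + 0.3199 + 0.3318 + 8.512×10^-4 = 0.6527 K/W
Q = ΔT/ΣR = (49.4 °C − 15.4 °C)/0.6527 = 52.09 W
From the inner boundary to the cork board/aerogel blanket interface, ΣR_partial = 0.3200 K/W.
T_interface = T_in − Q·ΣR_partial = 49.4 °C − (52.09)(0.3200) = 32.7 °C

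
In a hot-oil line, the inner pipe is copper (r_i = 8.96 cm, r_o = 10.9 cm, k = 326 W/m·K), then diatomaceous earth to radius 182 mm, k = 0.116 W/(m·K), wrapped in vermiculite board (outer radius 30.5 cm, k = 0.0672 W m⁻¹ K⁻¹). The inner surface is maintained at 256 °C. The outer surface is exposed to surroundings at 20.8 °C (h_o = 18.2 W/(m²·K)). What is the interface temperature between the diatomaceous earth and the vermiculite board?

Series thermal resistances, inner to outer:
  R'_copper = ln(0.109/0.0896)/(2πk) = 0.1960/(2π·326) = 9.568×10^-5 m·K/W
  R'_diatomaceous earth = ln(0.182/0.109)/(2πk) = 0.5127/(2π·0.116) = 0.7034 m·K/W
  R'_vermiculite board = ln(0.305/0.182)/(2πk) = 0.5163/(2π·0.0672) = 1.223 m·K/W
  R'_conv,out = 1/(2πr h) = 1/(2π·0.305·18.2) = 0.02867 m·K/W
ΣR = 9.568×10^-5 + 0.7034 + 1.223 + 0.02867 = 1.955 m·K/W
Q' = ΔT/ΣR = (256 °C − 20.8 °C)/1.955 = 120.3 W/m
From the inner boundary to the diatomaceous earth/vermiculite board interface, ΣR_partial = 0.7035 m·K/W.
T_interface = T_in − Q'·ΣR_partial = 256 °C − (120.3)(0.7035) = 171 °C

T = 171 °C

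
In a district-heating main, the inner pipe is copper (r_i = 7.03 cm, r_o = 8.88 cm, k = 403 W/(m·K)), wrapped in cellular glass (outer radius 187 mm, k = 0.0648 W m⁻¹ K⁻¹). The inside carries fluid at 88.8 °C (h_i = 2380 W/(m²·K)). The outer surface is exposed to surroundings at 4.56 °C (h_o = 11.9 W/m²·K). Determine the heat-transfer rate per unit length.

Series thermal resistances, inner to outer:
  R'_conv,in = 1/(2πr h) = 1/(2π·0.0703·2380) = 9.512×10^-4 m·K/W
  R'_copper = ln(0.0888/0.0703)/(2πk) = 0.2336/(2π·403) = 9.226×10^-5 m·K/W
  R'_cellular glass = ln(0.187/0.0888)/(2πk) = 0.7447/(2π·0.0648) = 1.829 m·K/W
  R'_conv,out = 1/(2πr h) = 1/(2π·0.187·11.9) = 0.07152 m·K/W
ΣR = 9.512×10^-4 + 9.226×10^-5 + 1.829 + 0.07152 = 1.902 m·K/W
Q' = ΔT/ΣR = (88.8 °C − 4.56 °C)/1.902 = 44.3 W/m

Q' = 44.3 W/m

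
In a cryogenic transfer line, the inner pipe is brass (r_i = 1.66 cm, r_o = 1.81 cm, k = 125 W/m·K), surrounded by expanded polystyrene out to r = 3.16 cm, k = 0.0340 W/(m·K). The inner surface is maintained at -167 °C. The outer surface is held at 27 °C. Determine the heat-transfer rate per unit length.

Q' = 74.4 W/m

Treat each layer as a resistance in series:
  R'_brass = ln(0.0181/0.0166)/(2πk) = 0.08651/(2π·125) = 1.101×10^-4 m·K/W
  R'_expanded polystyrene = ln(0.0316/0.0181)/(2πk) = 0.5572/(2π·0.0340) = 2.608 m·K/W
ΣR = 1.101×10^-4 + 2.608 = 2.608 m·K/W
Q' = ΔT/ΣR = (-167 °C − 27 °C)/2.608 = -74.4 W/m
(Negative Q' ⇒ heat flows inward; heat gain = 74.4 W/m.)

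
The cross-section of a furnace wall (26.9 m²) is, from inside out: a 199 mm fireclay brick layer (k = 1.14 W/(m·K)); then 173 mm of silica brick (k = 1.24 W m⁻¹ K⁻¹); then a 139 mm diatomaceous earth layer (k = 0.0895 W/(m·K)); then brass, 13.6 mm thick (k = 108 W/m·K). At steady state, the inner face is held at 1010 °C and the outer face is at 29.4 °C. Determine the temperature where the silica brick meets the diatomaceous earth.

T = 845 °C

Treat each layer as a resistance in series:
  R_fireclay brick = L/(kA) = 0.199/(1.14·26.9) = 0.006489 K/W
  R_silica brick = L/(kA) = 0.173/(1.24·26.9) = 0.005186 K/W
  R_diatomaceous earth = L/(kA) = 0.139/(0.0895·26.9) = 0.05774 K/W
  R_brass = L/(kA) = 0.0136/(108·26.9) = 4.681×10^-6 K/W
ΣR = 0.006489 + 0.005186 + 0.05774 + 4.681×10^-6 = 0.06942 K/W
Q = ΔT/ΣR = (1010 °C − 29.4 °C)/0.06942 = 14130 W
From the inner boundary to the silica brick/diatomaceous earth interface, ΣR_partial = 0.01167 K/W.
T_interface = T_in − Q·ΣR_partial = 1010 °C − (14130)(0.01167) = 845 °C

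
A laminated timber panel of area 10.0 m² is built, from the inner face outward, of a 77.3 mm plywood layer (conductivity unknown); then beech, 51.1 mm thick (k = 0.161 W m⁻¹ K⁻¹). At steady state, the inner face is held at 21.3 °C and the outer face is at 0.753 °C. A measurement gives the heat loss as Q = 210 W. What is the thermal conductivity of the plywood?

k = 0.117 W/m·K

ΣR = ΔT/Q = |21.3 − 0.753|/210 = 0.09784 K/W
Known resistances:
  R_beech = L/(kA) = 0.0511/(0.161·10.0) = 0.03174 K/W
R_plywood = ΣR − ΣR_known = 0.09784 − 0.03174 = 0.06610 K/W
L/(kA) = 0.06610 ⇒ k = 0.0773/(0.06610·10.0) = 0.117 W/m·K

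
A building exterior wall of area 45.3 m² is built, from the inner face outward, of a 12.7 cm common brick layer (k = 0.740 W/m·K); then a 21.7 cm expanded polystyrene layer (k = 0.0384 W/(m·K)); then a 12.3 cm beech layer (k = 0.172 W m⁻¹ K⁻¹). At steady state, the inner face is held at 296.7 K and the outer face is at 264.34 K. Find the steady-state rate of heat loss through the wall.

Q = 224 W

Series thermal resistances, inner to outer:
  R_common brick = L/(kA) = 0.127/(0.740·45.3) = 0.003789 K/W
  R_expanded polystyrene = L/(kA) = 0.217/(0.0384·45.3) = 0.1247 K/W
  R_beech = L/(kA) = 0.123/(0.172·45.3) = 0.01579 K/W
ΣR = 0.003789 + 0.1247 + 0.01579 = 0.1443 K/W
Q = ΔT/ΣR = (296.7 K − 264.34 K)/0.1443 = 224 W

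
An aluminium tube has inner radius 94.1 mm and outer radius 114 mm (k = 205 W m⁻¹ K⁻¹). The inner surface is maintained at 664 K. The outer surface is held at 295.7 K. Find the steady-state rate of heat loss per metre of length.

Q' = 2470 kW/m

Q' = 2πk·ΔT/ln(r₂/r₁) = 2π × 205 × 368.3 / ln(0.114/0.0941) = 2.47×10^6 W/m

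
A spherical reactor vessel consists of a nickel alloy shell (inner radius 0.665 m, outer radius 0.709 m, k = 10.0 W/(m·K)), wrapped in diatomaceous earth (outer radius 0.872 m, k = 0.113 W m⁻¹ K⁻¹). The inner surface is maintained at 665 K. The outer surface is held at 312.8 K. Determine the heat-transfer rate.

Q = 1890 W

Resistance network (inner→outer):
  R_nickel alloy = (1/0.665 − 1/0.709)/(4πk) = 0.09332/(4π·10.0) = 7.426×10^-4 K/W
  R_diatomaceous earth = (1/0.709 − 1/0.872)/(4πk) = 0.2636/(4π·0.113) = 0.1857 K/W
ΣR = 7.426×10^-4 + 0.1857 = 0.1864 K/W
Q = ΔT/ΣR = (665 K − 312.8 K)/0.1864 = 1890 W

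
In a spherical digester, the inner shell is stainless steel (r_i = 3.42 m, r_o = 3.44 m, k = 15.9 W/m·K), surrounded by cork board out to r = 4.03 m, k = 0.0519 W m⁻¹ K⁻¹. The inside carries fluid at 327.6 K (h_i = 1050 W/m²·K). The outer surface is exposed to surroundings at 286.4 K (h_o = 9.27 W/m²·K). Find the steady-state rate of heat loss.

Q = 626 W

Series thermal resistances, inner to outer:
  R_conv,in = 1/(4πr²h) = 1/(4π·3.42²·1050) = 6.480×10^-6 K/W
  R_stainless steel = (1/3.42 − 1/3.44)/(4πk) = 0.001700/(4π·15.9) = 8.508×10^-6 K/W
  R_cork board = (1/3.44 − 1/4.03)/(4πk) = 0.04256/(4π·0.0519) = 0.06525 K/W
  R_conv,out = 1/(4πr²h) = 1/(4π·4.03²·9.27) = 5.286×10^-4 K/W
ΣR = 6.480×10^-6 + 8.508×10^-6 + 0.06525 + 5.286×10^-4 = 0.06579 K/W
Q = ΔT/ΣR = (327.6 K − 286.4 K)/0.06579 = 626 W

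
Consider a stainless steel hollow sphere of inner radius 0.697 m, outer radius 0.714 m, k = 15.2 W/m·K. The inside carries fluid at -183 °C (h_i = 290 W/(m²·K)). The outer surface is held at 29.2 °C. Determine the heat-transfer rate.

Q = 2.85×10^5 W

Series thermal resistances, inner to outer:
  R_conv,in = 1/(4πr²h) = 1/(4π·0.697²·290) = 5.648×10^-4 K/W
  R_stainless steel = (1/0.697 − 1/0.714)/(4πk) = 0.03416/(4π·15.2) = 1.788×10^-4 K/W
ΣR = 5.648×10^-4 + 1.788×10^-4 = 7.436×10^-4 K/W
Q = ΔT/ΣR = (-183 °C − 29.2 °C)/7.436×10^-4 = -2.85×10^5 W
(Negative Q ⇒ heat flows inward; heat gain = 2.85×10^5 W.)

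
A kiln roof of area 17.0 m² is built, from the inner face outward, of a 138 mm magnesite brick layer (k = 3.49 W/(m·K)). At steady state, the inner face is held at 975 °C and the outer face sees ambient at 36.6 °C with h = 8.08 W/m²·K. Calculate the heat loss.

Series thermal resistances, inner to outer:
  R_magnesite brick = L/(kA) = 0.138/(3.49·17.0) = 0.002326 K/W
  R_conv,out = 1/(hA) = 1/(8.08·17.0) = 0.007280 K/W
ΣR = 0.002326 + 0.007280 = 0.009606 K/W
Q = ΔT/ΣR = (975 °C − 36.6 °C)/0.009606 = 97700 W

Q = 97700 W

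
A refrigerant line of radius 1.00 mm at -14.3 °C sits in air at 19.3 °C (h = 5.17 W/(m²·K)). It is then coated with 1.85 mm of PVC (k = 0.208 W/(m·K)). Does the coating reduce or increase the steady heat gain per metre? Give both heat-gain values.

increases: 1.09 → 2.90 W/m

Critical radius for a cylinder: r_cr = k/h = 0.0402 m = 4.02 cm.
Outer radius after coating: r₂ = 0.00100 + 0.00185 = 0.00285 m.
Since r₁ < r_cr and r₂ ≤ r_cr, the coating moves toward the maximum at r_cr — heat gain rises.
Bare: R = 1/(2πr₁h) = 30.78 m·K/W; Q = 33.6/30.78 = 1.09 W/m.
Coated: R = R_cond + R_conv = 11.60 m·K/W; Q = 33.6/11.60 = 2.90 W/m.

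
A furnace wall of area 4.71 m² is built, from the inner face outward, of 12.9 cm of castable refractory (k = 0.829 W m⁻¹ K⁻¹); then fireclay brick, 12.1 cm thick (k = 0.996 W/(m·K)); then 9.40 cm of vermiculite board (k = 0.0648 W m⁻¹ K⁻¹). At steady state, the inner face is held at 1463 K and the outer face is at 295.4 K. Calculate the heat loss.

Q = 3.18 kW

Treat each layer as a resistance in series:
  R_castable refractory = L/(kA) = 0.129/(0.829·4.71) = 0.03304 K/W
  R_fireclay brick = L/(kA) = 0.121/(0.996·4.71) = 0.02579 K/W
  R_vermiculite board = L/(kA) = 0.0940/(0.0648·4.71) = 0.3080 K/W
ΣR = 0.03304 + 0.02579 + 0.3080 = 0.3668 K/W
Q = ΔT/ΣR = (1463 K − 295.4 K)/0.3668 = 3180 W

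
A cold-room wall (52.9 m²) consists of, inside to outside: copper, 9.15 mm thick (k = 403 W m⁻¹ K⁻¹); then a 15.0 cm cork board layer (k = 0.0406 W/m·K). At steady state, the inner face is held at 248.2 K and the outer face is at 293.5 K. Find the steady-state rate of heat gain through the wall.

Q = 649 W

Series thermal resistances, inner to outer:
  R_copper = L/(kA) = 0.00915/(403·52.9) = 4.292×10^-7 K/W
  R_cork board = L/(kA) = 0.150/(0.0406·52.9) = 0.06984 K/W
ΣR = 4.292×10^-7 + 0.06984 = 0.06984 K/W
Q = ΔT/ΣR = (248.2 K − 293.5 K)/0.06984 = -649 W
(Negative Q ⇒ heat flows inward; heat gain = 649 W.)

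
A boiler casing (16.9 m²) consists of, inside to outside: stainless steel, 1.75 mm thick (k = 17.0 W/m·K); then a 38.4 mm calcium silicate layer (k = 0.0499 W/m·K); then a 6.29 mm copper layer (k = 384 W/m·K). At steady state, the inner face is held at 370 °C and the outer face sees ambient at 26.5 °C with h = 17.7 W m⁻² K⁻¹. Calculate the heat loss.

Resistance network (inner→outer):
  R_stainless steel = L/(kA) = 0.00175/(17.0·16.9) = 6.091×10^-6 K/W
  R_calcium silicate = L/(kA) = 0.0384/(0.0499·16.9) = 0.04553 K/W
  R_copper = L/(kA) = 0.00629/(384·16.9) = 9.692×10^-7 K/W
  R_conv,out = 1/(hA) = 1/(17.7·16.9) = 0.003343 K/W
ΣR = 6.091×10^-6 + 0.04553 + 9.692×10^-7 + 0.003343 = 0.04888 K/W
Q = ΔT/ΣR = (370 °C − 26.5 °C)/0.04888 = 7030 W

Q = 7.03 kW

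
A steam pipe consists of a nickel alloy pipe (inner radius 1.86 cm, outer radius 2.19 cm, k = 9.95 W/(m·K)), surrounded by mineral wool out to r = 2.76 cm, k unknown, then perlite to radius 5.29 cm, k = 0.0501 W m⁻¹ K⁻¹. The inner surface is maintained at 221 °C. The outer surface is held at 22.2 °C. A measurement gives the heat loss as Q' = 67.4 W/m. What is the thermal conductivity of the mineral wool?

ΣR = ΔT/Q' = |221 − 22.2|/67.4 = 2.950 m·K/W
Known resistances:
  R'_nickel alloy = ln(0.0219/0.0186)/(2πk) = 0.1633/(2π·9.95) = 0.002612 m·K/W
  R'_perlite = ln(0.0529/0.0276)/(2πk) = 0.6506/(2π·0.0501) = 2.067 m·K/W
R_mineral wool = ΣR − ΣR_known = 2.950 − 2.070 = 0.8800 m·K/W
ln(r₂/r₁)/(2πk) = 0.8800 ⇒ k = 0.2313/(2π·0.8800) = 0.0418 W/m·K

k = 0.0418 W/m·K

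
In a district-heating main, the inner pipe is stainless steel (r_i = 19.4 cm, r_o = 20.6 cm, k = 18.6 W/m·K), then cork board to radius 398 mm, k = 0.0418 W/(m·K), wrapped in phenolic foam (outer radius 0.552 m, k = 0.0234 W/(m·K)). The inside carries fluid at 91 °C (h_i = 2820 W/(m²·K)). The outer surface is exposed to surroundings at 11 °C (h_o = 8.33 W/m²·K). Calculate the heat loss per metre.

Q' = 16.8 W/m

Treat each layer as a resistance in series:
  R'_conv,in = 1/(2πr h) = 1/(2π·0.194·2820) = 2.909×10^-4 m·K/W
  R'_stainless steel = ln(0.206/0.194)/(2πk) = 0.06002/(2π·18.6) = 5.136×10^-4 m·K/W
  R'_cork board = ln(0.398/0.206)/(2πk) = 0.6586/(2π·0.0418) = 2.508 m·K/W
  R'_phenolic foam = ln(0.552/0.398)/(2πk) = 0.3271/(2π·0.0234) = 2.225 m·K/W
  R'_conv,out = 1/(2πr h) = 1/(2π·0.552·8.33) = 0.03461 m·K/W
ΣR = 2.909×10^-4 + 5.136×10^-4 + 2.508 + 2.225 + 0.03461 = 4.768 m·K/W
Q' = ΔT/ΣR = (91 °C − 11 °C)/4.768 = 16.8 W/m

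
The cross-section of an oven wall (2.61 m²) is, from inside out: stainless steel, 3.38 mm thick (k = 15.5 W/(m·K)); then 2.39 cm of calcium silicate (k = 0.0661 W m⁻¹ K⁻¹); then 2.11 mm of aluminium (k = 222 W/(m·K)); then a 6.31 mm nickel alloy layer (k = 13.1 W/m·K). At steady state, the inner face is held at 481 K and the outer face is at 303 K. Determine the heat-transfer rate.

Q = 1280 W

Resistance network (inner→outer):
  R_stainless steel = L/(kA) = 0.00338/(15.5·2.61) = 8.355×10^-5 K/W
  R_calcium silicate = L/(kA) = 0.0239/(0.0661·2.61) = 0.1385 K/W
  R_aluminium = L/(kA) = 0.00211/(222·2.61) = 3.642×10^-6 K/W
  R_nickel alloy = L/(kA) = 0.00631/(13.1·2.61) = 1.846×10^-4 K/W
ΣR = 8.355×10^-5 + 0.1385 + 3.642×10^-6 + 1.846×10^-4 = 0.1388 K/W
Q = ΔT/ΣR = (481 K − 303 K)/0.1388 = 1280 W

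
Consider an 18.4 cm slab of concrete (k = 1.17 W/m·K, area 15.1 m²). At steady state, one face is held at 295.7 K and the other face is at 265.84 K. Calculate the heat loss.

Q = kA·ΔT/L = 1.17 × 15.1 × |295.7 K − 265.84 K| / 0.184 = 2870 W

Q = 2.87 kW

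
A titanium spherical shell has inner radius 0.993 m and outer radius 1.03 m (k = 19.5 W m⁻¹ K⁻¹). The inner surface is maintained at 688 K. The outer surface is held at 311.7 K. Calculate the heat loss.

Q = 2550 kW

Q = 4πk·ΔT/(1/r₁ − 1/r₂) = 4π × 19.5 × 376.3 / (1/0.993 − 1/1.03) = 2.55×10^6 W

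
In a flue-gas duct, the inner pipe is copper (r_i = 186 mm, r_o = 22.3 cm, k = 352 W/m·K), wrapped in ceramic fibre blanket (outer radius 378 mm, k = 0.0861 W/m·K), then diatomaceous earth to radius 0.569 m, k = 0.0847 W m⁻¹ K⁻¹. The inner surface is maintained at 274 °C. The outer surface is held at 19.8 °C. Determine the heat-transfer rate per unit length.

Q' = 146 W/m

Series thermal resistances, inner to outer:
  R'_copper = ln(0.223/0.186)/(2πk) = 0.1814/(2π·352) = 8.203×10^-5 m·K/W
  R'_ceramic fibre blanket = ln(0.378/0.223)/(2πk) = 0.5277/(2π·0.0861) = 0.9755 m·K/W
  R'_diatomaceous earth = ln(0.569/0.378)/(2πk) = 0.4090/(2π·0.0847) = 0.7685 m·K/W
ΣR = 8.203×10^-5 + 0.9755 + 0.7685 = 1.744 m·K/W
Q' = ΔT/ΣR = (274 °C − 19.8 °C)/1.744 = 146 W/m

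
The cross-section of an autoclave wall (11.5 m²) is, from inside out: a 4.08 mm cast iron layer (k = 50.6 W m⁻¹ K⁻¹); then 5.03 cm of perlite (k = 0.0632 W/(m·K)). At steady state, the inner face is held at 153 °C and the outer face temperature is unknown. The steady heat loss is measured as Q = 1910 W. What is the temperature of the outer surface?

Sum the resistances:
  R_cast iron = L/(kA) = 0.00408/(50.6·11.5) = 7.012×10^-6 K/W
  R_perlite = L/(kA) = 0.0503/(0.0632·11.5) = 0.06921 K/W
ΣR = 0.06921 K/W
ΔT = Q·ΣR = 1910 × 0.06921 = 132.2 K
Heat flows outward, so T_out = T_in − ΔT = 153 − 132.2 = 20.8 °C

T_out = 20.8 °C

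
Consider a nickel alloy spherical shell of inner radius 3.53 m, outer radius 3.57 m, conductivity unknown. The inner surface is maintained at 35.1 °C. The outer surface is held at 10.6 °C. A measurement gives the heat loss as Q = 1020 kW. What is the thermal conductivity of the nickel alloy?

k = 10.5 W/m·K

ΣR = ΔT/Q = |35.1 − 10.6|/1.02×10^6 = 2.402×10^-5 K/W
(1/r₁−1/r₂)/(4πk) = 2.402×10^-5 ⇒ k = 0.003174/(4π·2.402×10^-5) = 10.5 W/m·K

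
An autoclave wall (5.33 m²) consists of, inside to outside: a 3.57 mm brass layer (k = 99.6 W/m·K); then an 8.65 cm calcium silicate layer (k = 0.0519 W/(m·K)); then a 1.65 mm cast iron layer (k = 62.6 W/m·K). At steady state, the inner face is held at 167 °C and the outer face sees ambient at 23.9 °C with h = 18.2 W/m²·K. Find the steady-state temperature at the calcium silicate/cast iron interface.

T = 28.5 °C

Treat each layer as a resistance in series:
  R_brass = L/(kA) = 0.00357/(99.6·5.33) = 6.725×10^-6 K/W
  R_calcium silicate = L/(kA) = 0.0865/(0.0519·5.33) = 0.3127 K/W
  R_cast iron = L/(kA) = 0.00165/(62.6·5.33) = 4.945×10^-6 K/W
  R_conv,out = 1/(hA) = 1/(18.2·5.33) = 0.01031 K/W
ΣR = 6.725×10^-6 + 0.3127 + 4.945×10^-6 + 0.01031 = 0.3230 K/W
Q = ΔT/ΣR = (167 °C − 23.9 °C)/0.3230 = 443.0 W
From the inner boundary to the calcium silicate/cast iron interface, ΣR_partial = 0.3127 K/W.
T_interface = T_in − Q·ΣR_partial = 167 °C − (443.0)(0.3127) = 28.5 °C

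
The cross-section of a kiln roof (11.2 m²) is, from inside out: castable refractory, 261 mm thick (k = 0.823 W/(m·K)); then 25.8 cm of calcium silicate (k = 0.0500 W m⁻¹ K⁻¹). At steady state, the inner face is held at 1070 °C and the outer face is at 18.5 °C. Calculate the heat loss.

Q = 2150 W

Treat each layer as a resistance in series:
  R_castable refractory = L/(kA) = 0.261/(0.823·11.2) = 0.02832 K/W
  R_calcium silicate = L/(kA) = 0.258/(0.0500·11.2) = 0.4607 K/W
ΣR = 0.02832 + 0.4607 = 0.4890 K/W
Q = ΔT/ΣR = (1070 °C − 18.5 °C)/0.4890 = 2150 W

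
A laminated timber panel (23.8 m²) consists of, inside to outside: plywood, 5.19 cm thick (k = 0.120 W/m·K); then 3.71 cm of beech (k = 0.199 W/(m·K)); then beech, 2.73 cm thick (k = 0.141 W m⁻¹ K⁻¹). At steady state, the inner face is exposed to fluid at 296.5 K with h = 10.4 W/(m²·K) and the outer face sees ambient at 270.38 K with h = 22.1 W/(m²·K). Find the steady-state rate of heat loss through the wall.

Q = 652 W

Resistance network (inner→outer):
  R_conv,in = 1/(hA) = 1/(10.4·23.8) = 0.004040 K/W
  R_plywood = L/(kA) = 0.0519/(0.120·23.8) = 0.01817 K/W
  R_beech = L/(kA) = 0.0371/(0.199·23.8) = 0.007833 K/W
  R_beech = L/(kA) = 0.0273/(0.141·23.8) = 0.008135 K/W
  R_conv,out = 1/(hA) = 1/(22.1·23.8) = 0.001901 K/W
ΣR = 0.004040 + 0.01817 + 0.007833 + 0.008135 + 0.001901 = 0.04008 K/W
Q = ΔT/ΣR = (296.5 K − 270.38 K)/0.04008 = 652 W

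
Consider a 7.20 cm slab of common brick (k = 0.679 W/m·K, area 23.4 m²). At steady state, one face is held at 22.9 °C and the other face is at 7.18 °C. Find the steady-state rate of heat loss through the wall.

Q = 3.47 kW

Q = kA·ΔT/L = 0.679 × 23.4 × |22.9 °C − 7.18 °C| / 0.0720 = 3470 W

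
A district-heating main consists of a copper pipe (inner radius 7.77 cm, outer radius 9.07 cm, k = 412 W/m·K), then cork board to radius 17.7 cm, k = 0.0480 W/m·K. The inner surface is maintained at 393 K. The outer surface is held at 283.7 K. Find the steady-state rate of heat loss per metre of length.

Q' = 49.3 W/m

Resistance network (inner→outer):
  R'_copper = ln(0.0907/0.0777)/(2πk) = 0.1547/(2π·412) = 5.976×10^-5 m·K/W
  R'_cork board = ln(0.177/0.0907)/(2πk) = 0.6686/(2π·0.0480) = 2.217 m·K/W
ΣR = 5.976×10^-5 + 2.217 = 2.217 m·K/W
Q' = ΔT/ΣR = (393 K − 283.7 K)/2.217 = 49.3 W/m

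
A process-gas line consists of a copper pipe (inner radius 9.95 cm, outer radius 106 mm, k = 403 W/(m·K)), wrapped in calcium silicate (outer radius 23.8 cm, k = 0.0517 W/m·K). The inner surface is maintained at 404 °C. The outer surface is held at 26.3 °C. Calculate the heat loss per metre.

Q' = 152 W/m

Treat each layer as a resistance in series:
  R'_copper = ln(0.106/0.0995)/(2πk) = 0.06328/(2π·403) = 2.499×10^-5 m·K/W
  R'_calcium silicate = ln(0.238/0.106)/(2πk) = 0.8088/(2π·0.0517) = 2.490 m·K/W
ΣR = 2.499×10^-5 + 2.490 = 2.490 m·K/W
Q' = ΔT/ΣR = (404 °C − 26.3 °C)/2.490 = 152 W/m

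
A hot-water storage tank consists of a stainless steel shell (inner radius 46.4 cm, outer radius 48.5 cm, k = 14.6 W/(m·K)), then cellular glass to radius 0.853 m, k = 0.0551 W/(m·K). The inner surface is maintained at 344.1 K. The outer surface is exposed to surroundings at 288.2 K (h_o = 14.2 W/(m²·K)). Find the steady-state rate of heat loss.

Series thermal resistances, inner to outer:
  R_stainless steel = (1/0.464 − 1/0.485)/(4πk) = 0.09332/(4π·14.6) = 5.086×10^-4 K/W
  R_cellular glass = (1/0.485 − 1/0.853)/(4πk) = 0.8895/(4π·0.0551) = 1.285 K/W
  R_conv,out = 1/(4πr²h) = 1/(4π·0.853²·14.2) = 0.007702 K/W
ΣR = 5.086×10^-4 + 1.285 + 0.007702 = 1.293 K/W
Q = ΔT/ΣR = (344.1 K − 288.2 K)/1.293 = 43.2 W

Q = 43.2 W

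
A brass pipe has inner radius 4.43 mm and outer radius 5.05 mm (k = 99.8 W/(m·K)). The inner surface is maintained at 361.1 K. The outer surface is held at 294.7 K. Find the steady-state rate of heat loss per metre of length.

Q' = 2πk·ΔT/ln(r₂/r₁) = 2π × 99.8 × 66.4 / ln(0.00505/0.00443) = 3.18×10^5 W/m

Q' = 318 kW/m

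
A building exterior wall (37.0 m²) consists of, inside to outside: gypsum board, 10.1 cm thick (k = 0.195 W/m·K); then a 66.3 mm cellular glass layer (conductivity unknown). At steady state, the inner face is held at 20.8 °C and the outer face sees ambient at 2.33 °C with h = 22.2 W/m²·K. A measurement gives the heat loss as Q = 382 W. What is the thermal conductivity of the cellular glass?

k = 0.0541 W/m·K

ΣR = ΔT/Q = |20.8 − 2.33|/382 = 0.04835 K/W
Known resistances:
  R_gypsum board = L/(kA) = 0.101/(0.195·37.0) = 0.01400 K/W
  R_conv,out = 1/(hA) = 1/(22.2·37.0) = 0.001217 K/W
R_cellular glass = ΣR − ΣR_known = 0.04835 − 0.01522 = 0.03313 K/W
L/(kA) = 0.03313 ⇒ k = 0.0663/(0.03313·37.0) = 0.0541 W/m·K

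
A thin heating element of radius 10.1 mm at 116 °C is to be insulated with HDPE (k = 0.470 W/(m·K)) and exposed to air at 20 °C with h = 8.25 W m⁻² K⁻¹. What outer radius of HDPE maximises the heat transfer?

For a cylinder, r_cr = k_ins/h = 0.470/8.25 = 0.0570 m = 5.70 cm

r_cr = 5.70 cm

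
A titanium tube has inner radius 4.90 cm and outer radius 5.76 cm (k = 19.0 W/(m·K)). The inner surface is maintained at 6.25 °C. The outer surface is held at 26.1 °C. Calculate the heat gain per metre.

Q' = 14700 W/m

Q' = 2πk·ΔT/ln(r₂/r₁) = 2π × 19.0 × 19.85 / ln(0.0576/0.0490) = 14700 W/m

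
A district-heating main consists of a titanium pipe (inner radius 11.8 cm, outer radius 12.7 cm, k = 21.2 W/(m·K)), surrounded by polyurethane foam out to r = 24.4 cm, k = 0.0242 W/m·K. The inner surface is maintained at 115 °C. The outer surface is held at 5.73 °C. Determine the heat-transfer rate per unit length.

Q' = 25.4 W/m

Series thermal resistances, inner to outer:
  R'_titanium = ln(0.127/0.118)/(2πk) = 0.07350/(2π·21.2) = 5.518×10^-4 m·K/W
  R'_polyurethane foam = ln(0.244/0.127)/(2πk) = 0.6530/(2π·0.0242) = 4.294 m·K/W
ΣR = 5.518×10^-4 + 4.294 = 4.295 m·K/W
Q' = ΔT/ΣR = (115 °C − 5.73 °C)/4.295 = 25.4 W/m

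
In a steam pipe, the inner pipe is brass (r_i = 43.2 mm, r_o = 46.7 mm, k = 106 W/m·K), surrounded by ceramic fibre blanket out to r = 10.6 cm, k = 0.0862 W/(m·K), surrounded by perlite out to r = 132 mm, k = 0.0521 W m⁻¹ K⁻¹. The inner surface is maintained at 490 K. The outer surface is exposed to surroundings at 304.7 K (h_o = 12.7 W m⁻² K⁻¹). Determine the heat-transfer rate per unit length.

Treat each layer as a resistance in series:
  R'_brass = ln(0.0467/0.0432)/(2πk) = 0.07790/(2π·106) = 1.170×10^-4 m·K/W
  R'_ceramic fibre blanket = ln(0.106/0.0467)/(2πk) = 0.8197/(2π·0.0862) = 1.513 m·K/W
  R'_perlite = ln(0.132/0.106)/(2πk) = 0.2194/(2π·0.0521) = 0.6701 m·K/W
  R'_conv,out = 1/(2πr h) = 1/(2π·0.132·12.7) = 0.09494 m·K/W
ΣR = 1.170×10^-4 + 1.513 + 0.6701 + 0.09494 = 2.278 m·K/W
Q' = ΔT/ΣR = (490 K − 304.7 K)/2.278 = 81.3 W/m

Q' = 81.3 W/m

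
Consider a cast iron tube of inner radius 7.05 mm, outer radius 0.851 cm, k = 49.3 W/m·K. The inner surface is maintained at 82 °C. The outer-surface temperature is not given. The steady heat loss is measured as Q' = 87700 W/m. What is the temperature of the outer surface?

T_out = 28.7 °C

Series resistances:
  R'_cast iron = ln(0.00851/0.00705)/(2πk) = 0.1882/(2π·49.3) = 6.076×10^-4 m·K/W
ΣR = 6.076×10^-4 m·K/W
ΔT = Q'·ΣR = 87700 × 6.076×10^-4 = 53.29 K
Heat flows outward, so T_out = T_in − ΔT = 82 − 53.29 = 28.7 °C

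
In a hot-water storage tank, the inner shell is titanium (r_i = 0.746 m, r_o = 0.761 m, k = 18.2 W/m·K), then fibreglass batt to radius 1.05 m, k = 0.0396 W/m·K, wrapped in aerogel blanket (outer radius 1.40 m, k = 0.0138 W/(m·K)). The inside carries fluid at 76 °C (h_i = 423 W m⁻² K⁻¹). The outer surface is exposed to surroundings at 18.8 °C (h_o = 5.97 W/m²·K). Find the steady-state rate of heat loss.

Treat each layer as a resistance in series:
  R_conv,in = 1/(4πr²h) = 1/(4π·0.746²·423) = 3.380×10^-4 K/W
  R_titanium = (1/0.746 − 1/0.761)/(4πk) = 0.02642/(4π·18.2) = 1.155×10^-4 K/W
  R_fibreglass batt = (1/0.761 − 1/1.05)/(4πk) = 0.3617/(4π·0.0396) = 0.7268 K/W
  R_aerogel blanket = (1/1.05 − 1/1.40)/(4πk) = 0.2381/(4π·0.0138) = 1.373 K/W
  R_conv,out = 1/(4πr²h) = 1/(4π·1.40²·5.97) = 0.006801 K/W
ΣR = 3.380×10^-4 + 1.155×10^-4 + 0.7268 + 1.373 + 0.006801 = 2.107 K/W
Q = ΔT/ΣR = (76 °C − 18.8 °C)/2.107 = 27.1 W

Q = 27.1 W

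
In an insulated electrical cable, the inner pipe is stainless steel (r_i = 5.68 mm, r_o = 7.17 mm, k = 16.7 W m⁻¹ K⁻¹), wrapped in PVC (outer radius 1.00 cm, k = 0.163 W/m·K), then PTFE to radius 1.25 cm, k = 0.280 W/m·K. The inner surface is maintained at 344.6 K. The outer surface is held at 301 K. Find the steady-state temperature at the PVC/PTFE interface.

T = 313.2 K

Treat each layer as a resistance in series:
  R'_stainless steel = ln(0.00717/0.00568)/(2πk) = 0.2330/(2π·16.7) = 0.002220 m·K/W
  R'_PVC = ln(0.0100/0.00717)/(2πk) = 0.3327/(2π·0.163) = 0.3248 m·K/W
  R'_PTFE = ln(0.0125/0.0100)/(2πk) = 0.2231/(2π·0.280) = 0.1268 m·K/W
ΣR = 0.002220 + 0.3248 + 0.1268 = 0.4538 m·K/W
Q' = ΔT/ΣR = (344.6 K − 301 K)/0.4538 = 96.08 W/m
From the inner boundary to the PVC/PTFE interface, ΣR_partial = 0.3270 m·K/W.
T_interface = T_in − Q'·ΣR_partial = 344.6 K − (96.08)(0.3270) = 313.2 K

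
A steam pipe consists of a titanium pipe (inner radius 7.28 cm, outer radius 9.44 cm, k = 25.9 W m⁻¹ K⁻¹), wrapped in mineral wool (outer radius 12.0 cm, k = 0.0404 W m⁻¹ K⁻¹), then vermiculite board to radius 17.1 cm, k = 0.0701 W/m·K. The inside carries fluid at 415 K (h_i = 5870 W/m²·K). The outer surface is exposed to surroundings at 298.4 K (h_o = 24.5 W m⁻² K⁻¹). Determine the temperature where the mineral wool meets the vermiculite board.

Series thermal resistances, inner to outer:
  R'_conv,in = 1/(2πr h) = 1/(2π·0.0728·5870) = 3.724×10^-4 m·K/W
  R'_titanium = ln(0.0944/0.0728)/(2πk) = 0.2598/(2π·25.9) = 0.001597 m·K/W
  R'_mineral wool = ln(0.120/0.0944)/(2πk) = 0.2400/(2π·0.0404) = 0.9453 m·K/W
  R'_vermiculite board = ln(0.171/0.120)/(2πk) = 0.3542/(2π·0.0701) = 0.8041 m·K/W
  R'_conv,out = 1/(2πr h) = 1/(2π·0.171·24.5) = 0.03799 m·K/W
ΣR = 3.724×10^-4 + 0.001597 + 0.9453 + 0.8041 + 0.03799 = 1.789 m·K/W
Q' = ΔT/ΣR = (415 K − 298.4 K)/1.789 = 65.18 W/m
From the inner boundary to the mineral wool/vermiculite board interface, ΣR_partial = 0.9473 m·K/W.
T_interface = T_in − Q'·ΣR_partial = 415 K − (65.18)(0.9473) = 353.3 K

T = 353.3 K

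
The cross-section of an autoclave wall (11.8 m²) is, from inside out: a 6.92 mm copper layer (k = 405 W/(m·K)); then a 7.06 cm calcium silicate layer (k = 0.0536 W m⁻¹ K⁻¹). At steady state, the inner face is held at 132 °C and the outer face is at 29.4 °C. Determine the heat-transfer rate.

Q = 919 W

Resistance network (inner→outer):
  R_copper = L/(kA) = 0.00692/(405·11.8) = 1.448×10^-6 K/W
  R_calcium silicate = L/(kA) = 0.0706/(0.0536·11.8) = 0.1116 K/W
ΣR = 1.448×10^-6 + 0.1116 = 0.1116 K/W
Q = ΔT/ΣR = (132 °C − 29.4 °C)/0.1116 = 919 W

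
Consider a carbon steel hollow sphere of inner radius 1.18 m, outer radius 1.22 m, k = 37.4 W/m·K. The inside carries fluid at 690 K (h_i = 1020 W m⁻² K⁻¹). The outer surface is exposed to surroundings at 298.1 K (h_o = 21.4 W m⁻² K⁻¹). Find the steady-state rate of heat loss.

Q = 150 kW

Resistance network (inner→outer):
  R_conv,in = 1/(4πr²h) = 1/(4π·1.18²·1020) = 5.603×10^-5 K/W
  R_carbon steel = (1/1.18 − 1/1.22)/(4πk) = 0.02779/(4π·37.4) = 5.912×10^-5 K/W
  R_conv,out = 1/(4πr²h) = 1/(4π·1.22²·21.4) = 0.002498 K/W
ΣR = 5.603×10^-5 + 5.912×10^-5 + 0.002498 = 0.002613 K/W
Q = ΔT/ΣR = (690 K − 298.1 K)/0.002613 = 1.50×10^5 W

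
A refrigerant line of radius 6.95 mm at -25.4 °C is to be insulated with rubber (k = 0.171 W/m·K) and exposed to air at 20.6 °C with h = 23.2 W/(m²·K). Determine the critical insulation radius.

For a cylinder, r_cr = k_ins/h = 0.171/23.2 = 0.00737 m = 0.737 cm

r_cr = 0.737 cm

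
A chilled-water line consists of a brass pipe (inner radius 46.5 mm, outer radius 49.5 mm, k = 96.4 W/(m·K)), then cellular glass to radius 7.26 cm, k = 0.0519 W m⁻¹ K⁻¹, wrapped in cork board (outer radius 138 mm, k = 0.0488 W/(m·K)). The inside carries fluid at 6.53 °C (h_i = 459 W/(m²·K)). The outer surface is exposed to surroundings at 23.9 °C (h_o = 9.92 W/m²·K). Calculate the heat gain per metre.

Q' = 5.12 W/m

Resistance network (inner→outer):
  R'_conv,in = 1/(2πr h) = 1/(2π·0.0465·459) = 0.007457 m·K/W
  R'_brass = ln(0.0495/0.0465)/(2πk) = 0.06252/(2π·96.4) = 1.032×10^-4 m·K/W
  R'_cellular glass = ln(0.0726/0.0495)/(2πk) = 0.3830/(2π·0.0519) = 1.174 m·K/W
  R'_cork board = ln(0.138/0.0726)/(2πk) = 0.6423/(2π·0.0488) = 2.095 m·K/W
  R'_conv,out = 1/(2πr h) = 1/(2π·0.138·9.92) = 0.1163 m·K/W
ΣR = 0.007457 + 1.032×10^-4 + 1.174 + 2.095 + 0.1163 = 3.393 m·K/W
Q' = ΔT/ΣR = (6.53 °C − 23.9 °C)/3.393 = -5.12 W/m
(Negative Q' ⇒ heat flows inward; heat gain = 5.12 W/m.)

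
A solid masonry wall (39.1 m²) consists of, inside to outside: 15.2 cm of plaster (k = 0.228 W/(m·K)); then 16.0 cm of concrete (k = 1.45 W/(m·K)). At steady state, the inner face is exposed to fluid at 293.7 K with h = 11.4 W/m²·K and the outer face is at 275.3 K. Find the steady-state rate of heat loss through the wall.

Q = 832 W

Resistance network (inner→outer):
  R_conv,in = 1/(hA) = 1/(11.4·39.1) = 0.002243 K/W
  R_plaster = L/(kA) = 0.152/(0.228·39.1) = 0.01705 K/W
  R_concrete = L/(kA) = 0.160/(1.45·39.1) = 0.002822 K/W
ΣR = 0.002243 + 0.01705 + 0.002822 = 0.02211 K/W
Q = ΔT/ΣR = (293.7 K − 275.3 K)/0.02211 = 832 W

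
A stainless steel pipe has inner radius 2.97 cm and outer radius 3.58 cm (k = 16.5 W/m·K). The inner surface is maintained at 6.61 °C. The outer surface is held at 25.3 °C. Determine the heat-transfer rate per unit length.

Q' = 10.4 kW/m

Q' = 2πk·ΔT/ln(r₂/r₁) = 2π × 16.5 × 18.69 / ln(0.0358/0.0297) = 10400 W/m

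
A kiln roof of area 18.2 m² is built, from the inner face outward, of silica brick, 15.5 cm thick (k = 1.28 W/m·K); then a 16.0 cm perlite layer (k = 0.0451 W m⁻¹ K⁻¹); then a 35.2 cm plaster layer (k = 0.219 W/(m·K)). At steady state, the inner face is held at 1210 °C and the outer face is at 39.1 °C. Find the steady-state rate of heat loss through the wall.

Q = 4040 W

Series thermal resistances, inner to outer:
  R_silica brick = L/(kA) = 0.155/(1.28·18.2) = 0.006654 K/W
  R_perlite = L/(kA) = 0.160/(0.0451·18.2) = 0.1949 K/W
  R_plaster = L/(kA) = 0.352/(0.219·18.2) = 0.08831 K/W
ΣR = 0.006654 + 0.1949 + 0.08831 = 0.2899 K/W
Q = ΔT/ΣR = (1210 °C − 39.1 °C)/0.2899 = 4040 W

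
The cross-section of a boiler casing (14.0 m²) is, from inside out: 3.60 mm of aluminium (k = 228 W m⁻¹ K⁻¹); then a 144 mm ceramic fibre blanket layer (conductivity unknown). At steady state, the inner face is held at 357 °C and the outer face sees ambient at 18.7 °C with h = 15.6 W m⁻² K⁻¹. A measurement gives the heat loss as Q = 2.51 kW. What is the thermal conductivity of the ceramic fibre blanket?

k = 0.0790 W/m·K

ΣR = ΔT/Q = |357 − 18.7|/2510 = 0.1348 K/W
Known resistances:
  R_aluminium = L/(kA) = 0.00360/(228·14.0) = 1.128×10^-6 K/W
  R_conv,out = 1/(hA) = 1/(15.6·14.0) = 0.004579 K/W
R_ceramic fibre blanket = ΣR − ΣR_known = 0.1348 − 0.004580 = 0.1302 K/W
L/(kA) = 0.1302 ⇒ k = 0.144/(0.1302·14.0) = 0.0790 W/m·K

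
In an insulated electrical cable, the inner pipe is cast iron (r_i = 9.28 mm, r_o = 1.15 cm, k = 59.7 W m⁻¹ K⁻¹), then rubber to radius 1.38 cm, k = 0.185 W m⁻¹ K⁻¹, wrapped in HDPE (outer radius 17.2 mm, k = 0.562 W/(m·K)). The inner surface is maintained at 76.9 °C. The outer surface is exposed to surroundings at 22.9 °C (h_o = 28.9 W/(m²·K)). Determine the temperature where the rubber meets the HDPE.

Series thermal resistances, inner to outer:
  R'_cast iron = ln(0.0115/0.00928)/(2πk) = 0.2145/(2π·59.7) = 5.718×10^-4 m·K/W
  R'_rubber = ln(0.0138/0.0115)/(2πk) = 0.1823/(2π·0.185) = 0.1569 m·K/W
  R'_HDPE = ln(0.0172/0.0138)/(2πk) = 0.2202/(2π·0.562) = 0.06237 m·K/W
  R'_conv,out = 1/(2πr h) = 1/(2π·0.0172·28.9) = 0.3202 m·K/W
ΣR = 5.718×10^-4 + 0.1569 + 0.06237 + 0.3202 = 0.5400 m·K/W
Q' = ΔT/ΣR = (76.9 °C − 22.9 °C)/0.5400 = 100.0 W/m
From the inner boundary to the rubber/HDPE interface, ΣR_partial = 0.1575 m·K/W.
T_interface = T_in − Q'·ΣR_partial = 76.9 °C − (100.0)(0.1575) = 61.2 °C

T = 61.2 °C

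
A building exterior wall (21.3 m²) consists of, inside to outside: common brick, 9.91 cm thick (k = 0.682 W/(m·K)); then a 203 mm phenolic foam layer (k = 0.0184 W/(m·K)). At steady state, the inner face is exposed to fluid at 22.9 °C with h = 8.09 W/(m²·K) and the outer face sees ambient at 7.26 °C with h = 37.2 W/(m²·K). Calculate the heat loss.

Q = 29.4 W

Treat each layer as a resistance in series:
  R_conv,in = 1/(hA) = 1/(8.09·21.3) = 0.005803 K/W
  R_common brick = L/(kA) = 0.0991/(0.682·21.3) = 0.006822 K/W
  R_phenolic foam = L/(kA) = 0.203/(0.0184·21.3) = 0.5180 K/W
  R_conv,out = 1/(hA) = 1/(37.2·21.3) = 0.001262 K/W
ΣR = 0.005803 + 0.006822 + 0.5180 + 0.001262 = 0.5319 K/W
Q = ΔT/ΣR = (22.9 °C − 7.26 °C)/0.5319 = 29.4 W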